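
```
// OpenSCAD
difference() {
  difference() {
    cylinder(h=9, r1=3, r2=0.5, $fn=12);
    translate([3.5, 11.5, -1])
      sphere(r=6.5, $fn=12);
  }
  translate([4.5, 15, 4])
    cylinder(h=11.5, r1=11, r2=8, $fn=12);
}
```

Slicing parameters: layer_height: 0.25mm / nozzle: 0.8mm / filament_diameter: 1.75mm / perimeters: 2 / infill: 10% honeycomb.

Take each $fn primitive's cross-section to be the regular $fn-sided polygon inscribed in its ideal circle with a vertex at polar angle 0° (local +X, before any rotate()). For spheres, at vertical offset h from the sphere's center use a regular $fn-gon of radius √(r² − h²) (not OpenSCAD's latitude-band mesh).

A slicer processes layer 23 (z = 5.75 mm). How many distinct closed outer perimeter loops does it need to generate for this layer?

1

At z = 5.75 mm: the cone contributes a regular 12-gon of circumradius 1.403 (interpolated between r1=3 and r2=0.5 at t=0.639); the sphere at (3.5, 11.5) does not reach this height (|z−center|=6.750 > r=6.5); Subtracting the remaining from the first: none of the subtracted shapes is present at this height, so the cone is unchanged — 1 connected region; the cone at (4.5, 15): at t=0.152 of its height the radius interpolates to r₁+(r₂−r₁)t = 10.543, giving a regular 12-gon of that circumradius; Subtracting the remaining from the first: starting from that combined region, the cone at (4.5, 15) misses the remaining region (no effect) — 1 connected region. The result has 1 disconnected region.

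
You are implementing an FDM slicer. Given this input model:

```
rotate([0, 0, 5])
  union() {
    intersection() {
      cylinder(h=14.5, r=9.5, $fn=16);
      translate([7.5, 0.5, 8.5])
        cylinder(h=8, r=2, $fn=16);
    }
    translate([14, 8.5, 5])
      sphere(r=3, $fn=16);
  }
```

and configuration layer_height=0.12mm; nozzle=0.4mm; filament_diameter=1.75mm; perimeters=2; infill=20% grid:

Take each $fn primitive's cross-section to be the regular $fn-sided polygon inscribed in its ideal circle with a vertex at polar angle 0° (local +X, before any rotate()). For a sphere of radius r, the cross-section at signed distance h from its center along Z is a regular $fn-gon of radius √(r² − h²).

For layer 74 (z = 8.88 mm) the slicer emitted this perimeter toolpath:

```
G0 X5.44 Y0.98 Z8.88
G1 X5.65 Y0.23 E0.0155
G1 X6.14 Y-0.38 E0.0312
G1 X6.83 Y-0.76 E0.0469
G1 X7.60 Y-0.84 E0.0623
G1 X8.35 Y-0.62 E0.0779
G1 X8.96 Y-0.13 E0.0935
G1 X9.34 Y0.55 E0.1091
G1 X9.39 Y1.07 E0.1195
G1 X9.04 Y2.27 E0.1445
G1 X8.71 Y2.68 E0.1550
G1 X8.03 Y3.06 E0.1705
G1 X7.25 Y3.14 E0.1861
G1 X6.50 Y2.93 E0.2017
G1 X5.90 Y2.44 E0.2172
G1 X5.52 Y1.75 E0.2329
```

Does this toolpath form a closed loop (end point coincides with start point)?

Start point (G0): (5.44, 0.98). End point (last G1): the path does not return to the start — open.

no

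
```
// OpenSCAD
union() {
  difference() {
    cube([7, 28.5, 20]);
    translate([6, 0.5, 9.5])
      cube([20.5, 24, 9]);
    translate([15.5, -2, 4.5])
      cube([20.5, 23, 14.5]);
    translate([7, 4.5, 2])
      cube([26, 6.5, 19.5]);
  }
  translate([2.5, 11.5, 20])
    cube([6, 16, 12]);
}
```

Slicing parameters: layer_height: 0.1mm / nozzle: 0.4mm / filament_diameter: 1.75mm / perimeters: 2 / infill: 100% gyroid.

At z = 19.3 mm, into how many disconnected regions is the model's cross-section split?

1

At z = 19.3 mm: the cube (footprint 7×28.5) is included at this height; the cube at (6, 0.5) is not intersected at this z (z outside [9.5, 18.5]); the cube at (15.5, -2) does not reach this height (z outside [4.5, 19]); the 26×6.5 cube at (7, 4.5) contributes its full rectangle; After the difference (first − rest): starting from the 7×28.5 cube, the 26×6.5 cube at (7, 4.5) misses the remaining region (no effect) — 1 connected region; the cube at (2.5, 11.5) is absent (z outside [20, 32]); Merging all regions: only that combined region is present, so the union is just that shape — 1 connected region. The result has 1 disconnected region.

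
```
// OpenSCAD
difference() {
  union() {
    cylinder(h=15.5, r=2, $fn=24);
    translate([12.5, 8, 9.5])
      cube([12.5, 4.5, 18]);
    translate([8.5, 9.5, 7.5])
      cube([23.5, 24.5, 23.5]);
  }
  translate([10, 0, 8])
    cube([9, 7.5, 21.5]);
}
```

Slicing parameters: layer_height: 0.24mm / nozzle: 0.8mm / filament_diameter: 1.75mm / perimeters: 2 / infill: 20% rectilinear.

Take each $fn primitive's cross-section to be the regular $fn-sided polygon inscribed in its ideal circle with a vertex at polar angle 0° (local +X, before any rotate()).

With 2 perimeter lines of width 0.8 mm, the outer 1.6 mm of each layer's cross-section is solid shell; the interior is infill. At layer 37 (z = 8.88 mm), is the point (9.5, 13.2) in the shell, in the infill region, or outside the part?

At z = 8.88 mm: the cylinder: section is a regular 24-gon, circumradius r=2; the cube at (12.5, 8) is not intersected at this z (z outside [9.5, 27.5]); the cube at (8.5, 9.5) is present — its section is the full 23.5×24.5 rectangle; Merging all regions: the 2 present regions are separate (no shared area or edge), so areas and boundary lengths simply add and each stays a separate island — 2 connected regions; the cube at (10, 0) (footprint 9×7.5) is included at this height; Taking the first minus the rest: starting from that combined region, the 9×7.5 cube at (10, 0) misses the remaining region (no effect) — 2 connected regions. Overall, the cross-section has 2 separate islands. The nearest boundary edge runs (8.50, 9.50)→(8.50, 34.00); distance from the point to it = 1.00 mm. (Shell/infill is judged within the island containing the point — the largest one.) The point is inside the cross-section, 1.00 mm from the nearest boundary — within the 1.6 mm shell band (2 × 0.8).

shell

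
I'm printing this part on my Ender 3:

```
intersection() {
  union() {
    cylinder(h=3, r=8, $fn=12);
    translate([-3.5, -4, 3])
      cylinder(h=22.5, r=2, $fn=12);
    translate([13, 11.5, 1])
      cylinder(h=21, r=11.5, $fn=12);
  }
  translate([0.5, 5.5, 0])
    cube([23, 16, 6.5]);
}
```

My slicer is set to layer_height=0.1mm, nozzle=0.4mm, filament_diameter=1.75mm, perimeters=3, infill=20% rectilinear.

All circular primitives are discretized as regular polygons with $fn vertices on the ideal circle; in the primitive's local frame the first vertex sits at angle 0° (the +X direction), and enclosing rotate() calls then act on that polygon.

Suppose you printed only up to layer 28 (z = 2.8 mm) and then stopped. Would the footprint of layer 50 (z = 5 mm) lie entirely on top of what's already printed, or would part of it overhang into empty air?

entirely on top

Compare the two slices. At z = 2.8: the r=8 cylinder contributes a regular 12-gon of circumradius 8 (area = (12/2)·8.000²·sin(360°/12) = 192.00 mm²); the cylinder at (-3.5, -4) does not reach this height (z outside [3, 25.5]); the r=11.5 cylinder at (13, 11.5) gives a regular 12-gon of circumradius 11.5 (constant along its height) (area = (12/2)·11.500²·sin(360°/12) = 396.75 mm²); Combining (union): the regions partially overlap — summed areas 588.75 mm² minus the doubly-counted overlap 9.04 mm² gives 579.71 mm² — area = 579.71 mm²; the 23×16 cube at (0.5, 5.5) contributes its full rectangle (area 368.00 mm²); After intersecting: the 23×16 cube at (0.5, 5.5) partially overlaps that combined region; clipping to the common part keeps 319.43 mm² — area = 319.43 mm². At z = 5: the cylinder is absent (z outside [0, 3]); the r=2 cylinder at (-3.5, -4) gives a regular 12-gon of circumradius 2 (constant along its height) (area = (12/2)·2.000²·sin(360°/12) = 12.00 mm²); the r=11.5 cylinder at (13, 11.5) gives a regular 12-gon of circumradius 11.5 (constant along its height) (area = (12/2)·11.500²·sin(360°/12) = 396.75 mm²); Taking the union: the 2 present regions are separate (no shared area or edge), so areas and boundary lengths simply add and each stays a separate island — area = 408.75 mm²; the 23×16 cube at (0.5, 5.5) contributes its full rectangle (area 368.00 mm²); Keeping only the common overlap: the 23×16 cube at (0.5, 5.5) partially overlaps that combined region; clipping to the common part keeps 314.55 mm² — area = 314.55 mm². Checking containment: the cross-section at z = 5 is a subset of the cross-section at z = 2.8.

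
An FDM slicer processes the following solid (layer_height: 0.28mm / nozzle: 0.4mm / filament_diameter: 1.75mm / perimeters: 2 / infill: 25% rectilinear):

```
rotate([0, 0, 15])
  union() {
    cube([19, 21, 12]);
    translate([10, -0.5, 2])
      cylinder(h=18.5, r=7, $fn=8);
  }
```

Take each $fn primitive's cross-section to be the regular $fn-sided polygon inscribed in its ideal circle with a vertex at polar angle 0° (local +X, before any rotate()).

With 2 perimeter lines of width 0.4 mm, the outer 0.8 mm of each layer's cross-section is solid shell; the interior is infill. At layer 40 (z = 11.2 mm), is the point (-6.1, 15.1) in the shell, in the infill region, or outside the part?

At z = 11.2 mm: the cube is present — its section is the full 19×21 rectangle; the cylinder at (10, -0.5): section is a regular 8-gon, circumradius r=7; Merging all regions: the regions partially overlap (shared area 62.40 mm²), so overlapping operands fuse into one piece — 1 connected region; (whole slice rotated 15° about Z — lengths, areas and connectivity unchanged). Overall, the cross-section is a single solid region. Undo the 15° rotation: the query point maps to (-1.984, 16.164) in the un-rotated model frame. The nearest boundary edge runs (0.00, 0.00)→(0.00, 21.00); distance from the point to it = 1.98 mm. The point is not inside any of the regions above, so it lies outside the cross-section (1.98 mm from the nearest boundary).

outside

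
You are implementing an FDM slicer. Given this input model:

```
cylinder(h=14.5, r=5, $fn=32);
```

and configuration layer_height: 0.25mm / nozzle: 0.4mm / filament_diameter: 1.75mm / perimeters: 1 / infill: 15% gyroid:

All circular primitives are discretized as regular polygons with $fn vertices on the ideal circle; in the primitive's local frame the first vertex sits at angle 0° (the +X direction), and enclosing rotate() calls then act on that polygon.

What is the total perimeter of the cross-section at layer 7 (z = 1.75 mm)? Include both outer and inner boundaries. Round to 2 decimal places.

31.37 mm

At z = 1.75 mm: the r=5 cylinder contributes a regular 32-gon of circumradius 5 (perimeter = 2·32·5.000·sin(180°/32) = 31.37 mm). Overall, the cross-section is a single solid region. Total boundary length (outer) = 31.37 mm.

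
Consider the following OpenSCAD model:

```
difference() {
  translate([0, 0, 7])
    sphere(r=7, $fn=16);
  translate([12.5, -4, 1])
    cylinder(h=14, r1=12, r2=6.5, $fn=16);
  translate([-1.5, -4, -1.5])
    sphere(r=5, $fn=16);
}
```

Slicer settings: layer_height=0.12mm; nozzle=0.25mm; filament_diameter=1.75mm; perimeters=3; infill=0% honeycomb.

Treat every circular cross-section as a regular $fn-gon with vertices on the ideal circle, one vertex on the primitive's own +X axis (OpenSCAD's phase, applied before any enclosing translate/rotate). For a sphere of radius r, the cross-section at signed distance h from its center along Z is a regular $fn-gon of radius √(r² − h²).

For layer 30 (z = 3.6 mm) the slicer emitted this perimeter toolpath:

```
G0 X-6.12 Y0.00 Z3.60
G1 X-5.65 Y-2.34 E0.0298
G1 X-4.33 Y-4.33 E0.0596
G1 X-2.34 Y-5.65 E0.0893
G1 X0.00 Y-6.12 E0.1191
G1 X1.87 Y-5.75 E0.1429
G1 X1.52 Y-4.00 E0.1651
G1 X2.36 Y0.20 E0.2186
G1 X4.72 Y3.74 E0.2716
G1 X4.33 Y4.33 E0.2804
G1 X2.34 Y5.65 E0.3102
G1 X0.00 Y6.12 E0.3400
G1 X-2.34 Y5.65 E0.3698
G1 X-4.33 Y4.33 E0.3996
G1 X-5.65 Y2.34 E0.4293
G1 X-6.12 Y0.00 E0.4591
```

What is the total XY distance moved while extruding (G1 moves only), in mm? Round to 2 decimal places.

Sum the Euclidean lengths of each G1 segment: total = 36.81 mm.

36.81 mm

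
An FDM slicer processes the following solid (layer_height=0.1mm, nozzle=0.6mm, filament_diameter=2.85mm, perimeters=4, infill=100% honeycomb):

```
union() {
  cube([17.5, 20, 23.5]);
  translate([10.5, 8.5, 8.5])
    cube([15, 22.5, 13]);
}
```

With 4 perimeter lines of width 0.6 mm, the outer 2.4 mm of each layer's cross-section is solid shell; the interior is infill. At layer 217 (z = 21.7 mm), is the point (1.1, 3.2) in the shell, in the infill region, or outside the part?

shell

At z = 21.7 mm: the cube is present — its section is the full 17.5×20 rectangle; the cube at (10.5, 8.5) is not intersected at this z (z outside [8.5, 21.5]); Combining (union): only the 17.5×20 cube is present, so the union is just that shape — 1 connected region. Overall, the cross-section is a single solid region. The nearest boundary edge runs (0.00, 20.00)→(0.00, 0.00); distance from the point to it = 1.10 mm. The point is inside the cross-section, 1.10 mm from the nearest boundary — within the 2.4 mm shell band (4 × 0.6).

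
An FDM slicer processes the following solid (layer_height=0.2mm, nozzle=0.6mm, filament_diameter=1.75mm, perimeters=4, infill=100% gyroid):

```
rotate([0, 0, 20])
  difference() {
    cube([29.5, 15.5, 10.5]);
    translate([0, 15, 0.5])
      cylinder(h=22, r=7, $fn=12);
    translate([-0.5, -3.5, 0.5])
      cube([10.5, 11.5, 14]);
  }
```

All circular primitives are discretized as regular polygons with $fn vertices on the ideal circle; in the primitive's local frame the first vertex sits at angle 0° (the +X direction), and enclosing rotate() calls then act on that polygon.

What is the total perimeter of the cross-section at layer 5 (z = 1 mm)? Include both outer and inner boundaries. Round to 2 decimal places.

87.02 mm

At z = 1 mm: the cube is present — its section is the full 29.5×15.5 rectangle (perimeter 90.00 mm); the r=7 cylinder at (0, 15) gives a regular 12-gon of circumradius 7 (constant along its height) (perimeter = 2·12·7.000·sin(180°/12) = 43.48 mm); the cube at (-0.5, -3.5) (footprint 10.5×11.5) is included at this height (perimeter 44.00 mm); After the difference (first − rest): starting from the 29.5×15.5 cube, the r=7 cylinder at (0, 15) partially overlaps it — only the 40.22 mm² overlap (of its 147.00 mm²) is removed, clipping the outline; the 10.5×11.5 cube at (-0.5, -3.5) partially overlaps it — only the 80.00 mm² overlap (of its 120.75 mm²) is removed, clipping the outline — boundary = 87.02 mm; (whole slice rotated 20° about Z — lengths, areas and connectivity unchanged). Overall, the cross-section is a single solid region. Total boundary length (outer) = 87.02 mm.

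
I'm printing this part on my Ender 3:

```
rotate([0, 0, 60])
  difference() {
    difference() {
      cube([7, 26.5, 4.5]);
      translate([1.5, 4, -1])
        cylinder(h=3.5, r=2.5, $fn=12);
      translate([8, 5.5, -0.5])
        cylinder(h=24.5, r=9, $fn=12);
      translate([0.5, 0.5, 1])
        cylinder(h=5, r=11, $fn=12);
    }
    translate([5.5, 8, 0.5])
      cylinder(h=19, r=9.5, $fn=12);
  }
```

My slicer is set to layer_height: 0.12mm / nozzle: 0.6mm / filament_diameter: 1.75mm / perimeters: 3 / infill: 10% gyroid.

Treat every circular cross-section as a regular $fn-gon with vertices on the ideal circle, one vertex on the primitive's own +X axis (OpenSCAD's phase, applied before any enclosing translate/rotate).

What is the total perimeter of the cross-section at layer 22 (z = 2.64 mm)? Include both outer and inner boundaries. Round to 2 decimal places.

At z = 2.64 mm: the cube (footprint 7×26.5) is included at this height (perimeter 67.00 mm); the cylinder at (1.5, 4) is not intersected at this z (z outside [-1, 2.5]); the cylinder at (8, 5.5): section is a regular 12-gon, circumradius r=9 (perimeter = 2·12·9.000·sin(180°/12) = 55.90 mm); the r=11 cylinder at (0.5, 0.5) gives a regular 12-gon of circumradius 11 (constant along its height) (perimeter = 2·12·11.000·sin(180°/12) = 68.33 mm); After the difference (first − rest): starting from the 7×26.5 cube, the r=9 cylinder at (8, 5.5) partially overlaps it — only the 87.73 mm² overlap (of its 243.00 mm²) is removed, clipping the outline; the r=11 cylinder at (0.5, 0.5) partially overlaps it — only the 2.11 mm² overlap (of its 363.00 mm²) is removed, clipping the outline — boundary = 42.43 mm; the r=9.5 cylinder at (5.5, 8) gives a regular 12-gon of circumradius 9.5 (constant along its height) (perimeter = 2·12·9.500·sin(180°/12) = 59.01 mm); After the difference (first − rest): starting from the result so far, the r=9.5 cylinder at (5.5, 8) partially overlaps it — only the 28.10 mm² overlap (of its 270.75 mm²) is removed, clipping the outline — boundary = 34.96 mm; (whole slice rotated 60° about Z — lengths, areas and connectivity unchanged). Overall, the cross-section is a single solid region. Total boundary length (outer) = 34.96 mm.

34.96 mm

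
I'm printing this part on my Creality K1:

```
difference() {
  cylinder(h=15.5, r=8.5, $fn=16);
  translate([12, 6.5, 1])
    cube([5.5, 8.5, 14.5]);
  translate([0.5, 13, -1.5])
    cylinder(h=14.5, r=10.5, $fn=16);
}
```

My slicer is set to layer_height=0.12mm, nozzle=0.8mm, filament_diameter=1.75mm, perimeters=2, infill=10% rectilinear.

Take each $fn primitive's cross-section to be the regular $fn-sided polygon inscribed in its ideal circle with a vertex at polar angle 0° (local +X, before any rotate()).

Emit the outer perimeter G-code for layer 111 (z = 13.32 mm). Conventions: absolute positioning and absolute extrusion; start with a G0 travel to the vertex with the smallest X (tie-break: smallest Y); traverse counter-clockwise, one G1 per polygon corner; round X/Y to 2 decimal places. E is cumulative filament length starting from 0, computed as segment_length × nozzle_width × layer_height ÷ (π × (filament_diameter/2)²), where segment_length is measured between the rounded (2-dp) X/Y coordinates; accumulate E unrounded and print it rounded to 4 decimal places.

At z = 13.32 mm: the r=8.5 cylinder gives a regular 16-gon of circumradius 8.5 (constant along its height); the cube at (12, 6.5) (footprint 5.5×8.5) is included at this height; the cylinder at (0.5, 13) is absent (z outside [-1.5, 13]); Taking the first minus the rest: starting from the r=8.5 cylinder, the 5.5×8.5 cube at (12, 6.5) misses the remaining region (no effect) — 1 connected region. The outline is a single polygon with 16 vertices. Extrusion per mm of travel: 0.8 × 0.12 / (π × 0.875²) = 0.039912. Accumulating E over each segment gives final E = 2.1174.

G0 X-8.50 Y0.00 Z13.32
G1 X-7.85 Y-3.25 E0.1323
G1 X-6.01 Y-6.01 E0.2647
G1 X-3.25 Y-7.85 E0.3971
G1 X0.00 Y-8.50 E0.5294
G1 X3.25 Y-7.85 E0.6616
G1 X6.01 Y-6.01 E0.7940
G1 X7.85 Y-3.25 E0.9264
G1 X8.50 Y0.00 E1.0587
G1 X7.85 Y3.25 E1.1910
G1 X6.01 Y6.01 E1.3234
G1 X3.25 Y7.85 E1.4558
G1 X0.00 Y8.50 E1.5881
G1 X-3.25 Y7.85 E1.7203
G1 X-6.01 Y6.01 E1.8527
G1 X-7.85 Y3.25 E1.9851
G1 X-8.50 Y0.00 E2.1174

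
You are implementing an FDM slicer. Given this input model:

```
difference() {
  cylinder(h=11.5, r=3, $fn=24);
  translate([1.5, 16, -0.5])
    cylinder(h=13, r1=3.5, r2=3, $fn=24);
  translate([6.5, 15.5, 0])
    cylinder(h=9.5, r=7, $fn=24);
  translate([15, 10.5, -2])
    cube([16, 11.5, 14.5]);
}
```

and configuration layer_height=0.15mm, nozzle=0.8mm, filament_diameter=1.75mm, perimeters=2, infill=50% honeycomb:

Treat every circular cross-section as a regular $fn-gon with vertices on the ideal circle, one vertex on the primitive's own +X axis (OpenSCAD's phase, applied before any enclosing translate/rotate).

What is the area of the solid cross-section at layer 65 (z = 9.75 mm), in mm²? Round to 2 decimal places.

At z = 9.75 mm: the r=3 cylinder gives a regular 24-gon of circumradius 3 (constant along its height) (area = (24/2)·3.000²·sin(360°/24) = 27.95 mm²); the cone at (1.5, 16): at t=0.788 of its height the radius interpolates to r₁+(r₂−r₁)t = 3.106, giving a regular 24-gon of that circumradius (area = (24/2)·3.106²·sin(360°/24) = 29.96 mm²); the cylinder at (6.5, 15.5) does not reach this height (z outside [0, 9.5]); the cube at (15, 10.5) is present — its section is the full 16×11.5 rectangle (area 184.00 mm²); Taking the first minus the rest: starting from the r=3 cylinder (27.95 mm²), the cone at (1.5, 16) misses the remaining region (no effect); the 16×11.5 cube at (15, 10.5) misses the remaining region (no effect) — area = 27.95 mm². Overall, the cross-section is a single solid region. Net area = 27.95 mm².

27.95 mm²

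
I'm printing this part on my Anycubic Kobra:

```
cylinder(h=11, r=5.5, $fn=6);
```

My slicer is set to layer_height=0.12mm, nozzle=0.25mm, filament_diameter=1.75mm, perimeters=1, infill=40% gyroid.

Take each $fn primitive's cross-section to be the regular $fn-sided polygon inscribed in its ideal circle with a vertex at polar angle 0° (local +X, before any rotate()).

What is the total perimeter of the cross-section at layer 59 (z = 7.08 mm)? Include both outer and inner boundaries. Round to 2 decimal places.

At z = 7.08 mm: the cylinder: section is a regular 6-gon, circumradius r=5.5 (perimeter = 2·6·5.500·sin(180°/6) = 33.00 mm). Overall, the cross-section is a single solid region. Total boundary length (outer) = 33.00 mm.

33.00 mm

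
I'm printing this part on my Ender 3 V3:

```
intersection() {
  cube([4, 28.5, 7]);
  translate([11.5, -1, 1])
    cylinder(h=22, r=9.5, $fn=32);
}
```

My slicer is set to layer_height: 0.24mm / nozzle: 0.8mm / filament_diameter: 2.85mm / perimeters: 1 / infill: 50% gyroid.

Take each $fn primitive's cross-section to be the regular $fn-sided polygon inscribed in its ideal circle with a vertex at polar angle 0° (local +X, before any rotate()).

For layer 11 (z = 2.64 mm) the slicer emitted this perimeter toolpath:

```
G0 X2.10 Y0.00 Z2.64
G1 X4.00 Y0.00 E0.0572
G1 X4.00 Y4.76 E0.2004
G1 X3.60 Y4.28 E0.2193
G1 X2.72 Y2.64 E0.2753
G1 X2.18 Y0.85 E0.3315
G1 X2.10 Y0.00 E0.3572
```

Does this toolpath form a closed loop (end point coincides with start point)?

yes

Start point (G0): (2.10, 0.00). End point (last G1): the path returns to the start — closed.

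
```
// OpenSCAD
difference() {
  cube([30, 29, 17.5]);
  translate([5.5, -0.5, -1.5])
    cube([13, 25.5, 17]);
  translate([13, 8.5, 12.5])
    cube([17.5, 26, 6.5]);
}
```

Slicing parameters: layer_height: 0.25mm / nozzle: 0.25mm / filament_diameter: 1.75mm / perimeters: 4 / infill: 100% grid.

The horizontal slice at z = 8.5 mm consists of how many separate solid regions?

At z = 8.5 mm: the cube (footprint 30×29) is included at this height; the 13×25.5 cube at (5.5, -0.5) contributes its full rectangle; the cube at (13, 8.5) is not intersected at this z (z outside [12.5, 19]); Taking the first minus the rest: starting from the 30×29 cube, the 13×25.5 cube at (5.5, -0.5) partially overlaps it — only the 325.00 mm² overlap (of its 331.50 mm²) is removed, clipping the outline — 1 connected region. The result has 1 disconnected region.

1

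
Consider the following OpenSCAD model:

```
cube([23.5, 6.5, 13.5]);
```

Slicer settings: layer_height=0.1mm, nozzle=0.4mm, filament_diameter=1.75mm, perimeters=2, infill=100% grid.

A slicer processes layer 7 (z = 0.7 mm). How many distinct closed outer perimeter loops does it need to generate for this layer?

At z = 0.7 mm: the 23.5×6.5 cube contributes its full rectangle. The result has 1 disconnected region.

1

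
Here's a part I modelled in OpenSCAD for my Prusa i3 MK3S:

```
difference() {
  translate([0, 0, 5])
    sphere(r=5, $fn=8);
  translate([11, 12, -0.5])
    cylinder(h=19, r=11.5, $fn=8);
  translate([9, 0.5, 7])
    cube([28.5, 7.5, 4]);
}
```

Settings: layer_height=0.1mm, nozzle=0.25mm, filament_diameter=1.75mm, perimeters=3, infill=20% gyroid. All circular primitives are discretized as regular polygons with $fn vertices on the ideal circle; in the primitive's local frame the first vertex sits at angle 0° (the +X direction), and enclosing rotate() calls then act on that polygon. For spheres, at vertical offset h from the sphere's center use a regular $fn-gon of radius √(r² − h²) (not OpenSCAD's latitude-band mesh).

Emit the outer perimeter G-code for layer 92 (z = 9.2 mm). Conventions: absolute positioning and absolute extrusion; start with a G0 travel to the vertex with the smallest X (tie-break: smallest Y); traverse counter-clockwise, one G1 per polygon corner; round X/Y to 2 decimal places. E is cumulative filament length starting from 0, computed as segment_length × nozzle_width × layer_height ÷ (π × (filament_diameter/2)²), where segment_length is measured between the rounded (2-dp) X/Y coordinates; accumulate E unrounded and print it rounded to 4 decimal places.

G0 X-2.71 Y0.00 Z9.20
G1 X-1.92 Y-1.92 E0.0216
G1 X0.00 Y-2.71 E0.0432
G1 X1.92 Y-1.92 E0.0647
G1 X2.71 Y0.00 E0.0863
G1 X1.92 Y1.92 E0.1079
G1 X0.00 Y2.71 E0.1295
G1 X-1.92 Y1.92 E0.1511
G1 X-2.71 Y0.00 E0.1726

At z = 9.2 mm: the r=5 sphere contributes a regular 8-gon of circumradius √(5²−4.2²) = 2.713; the cylinder at (11, 12): section is a regular 8-gon, circumradius r=11.5; the cube at (9, 0.5) (footprint 28.5×7.5) is included at this height; Subtracting the remaining from the first: starting from the r=5 sphere, the r=11.5 cylinder at (11, 12) misses the remaining region (no effect); the 28.5×7.5 cube at (9, 0.5) misses the remaining region (no effect) — 1 connected region. The outline is a single polygon with 8 vertices. Extrusion per mm of travel: 0.25 × 0.1 / (π × 0.875²) = 0.010394. Accumulating E over each segment gives final E = 0.1726.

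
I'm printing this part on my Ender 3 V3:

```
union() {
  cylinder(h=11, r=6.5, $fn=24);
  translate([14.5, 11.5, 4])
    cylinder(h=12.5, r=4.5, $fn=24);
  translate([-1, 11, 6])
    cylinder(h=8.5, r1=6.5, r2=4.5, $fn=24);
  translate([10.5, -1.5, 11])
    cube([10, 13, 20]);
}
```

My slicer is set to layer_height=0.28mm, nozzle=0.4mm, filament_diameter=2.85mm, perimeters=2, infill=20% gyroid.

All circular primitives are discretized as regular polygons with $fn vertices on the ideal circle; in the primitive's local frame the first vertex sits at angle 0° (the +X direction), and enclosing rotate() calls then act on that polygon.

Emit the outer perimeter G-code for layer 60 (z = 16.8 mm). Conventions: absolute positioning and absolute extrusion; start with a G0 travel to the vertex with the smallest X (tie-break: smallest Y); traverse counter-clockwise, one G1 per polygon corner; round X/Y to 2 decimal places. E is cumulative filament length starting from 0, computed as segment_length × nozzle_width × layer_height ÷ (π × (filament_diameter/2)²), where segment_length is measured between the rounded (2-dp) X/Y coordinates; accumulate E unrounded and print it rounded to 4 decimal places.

At z = 16.8 mm: the cylinder is absent (z outside [0, 11]); the cylinder at (14.5, 11.5) does not reach this height (z outside [4, 16.5]); the cone at (-1, 11) does not reach this height (z outside [6, 14.5]); the cube at (10.5, -1.5) is present — its section is the full 10×13 rectangle; Taking the union: only the 10×13 cube at (10.5, -1.5) is present, so the union is just that shape — 1 connected region. The outline is a single polygon with 4 vertices. Extrusion per mm of travel: 0.4 × 0.28 / (π × 1.425²) = 0.017557. Accumulating E over each segment gives final E = 0.8076.

G0 X10.50 Y-1.50 Z16.80
G1 X20.50 Y-1.50 E0.1756
G1 X20.50 Y11.50 E0.4038
G1 X10.50 Y11.50 E0.5794
G1 X10.50 Y-1.50 E0.8076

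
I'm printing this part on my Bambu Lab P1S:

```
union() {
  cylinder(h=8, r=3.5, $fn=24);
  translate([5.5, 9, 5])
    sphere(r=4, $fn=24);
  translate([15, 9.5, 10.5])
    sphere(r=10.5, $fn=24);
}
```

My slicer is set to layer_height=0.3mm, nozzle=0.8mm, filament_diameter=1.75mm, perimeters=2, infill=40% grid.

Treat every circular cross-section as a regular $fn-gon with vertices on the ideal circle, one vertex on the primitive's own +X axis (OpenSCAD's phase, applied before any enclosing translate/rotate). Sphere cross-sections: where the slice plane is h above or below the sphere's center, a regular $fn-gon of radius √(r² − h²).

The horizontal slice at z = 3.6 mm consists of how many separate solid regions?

At z = 3.6 mm: the r=3.5 cylinder gives a regular 24-gon of circumradius 3.5 (constant along its height); the r=4 sphere at (5.5, 9) slices to a regular 24-gon of circumradius 3.747 (√(r²−h²) with h=1.4 from center); the r=10.5 sphere at (15, 9.5) contributes a regular 24-gon of circumradius √(10.5²−6.9²) = 7.915; Combining (union): the regions partially overlap (shared area 8.59 mm²), so overlapping operands fuse into one piece — 2 connected regions. The result has 2 disconnected regions.

2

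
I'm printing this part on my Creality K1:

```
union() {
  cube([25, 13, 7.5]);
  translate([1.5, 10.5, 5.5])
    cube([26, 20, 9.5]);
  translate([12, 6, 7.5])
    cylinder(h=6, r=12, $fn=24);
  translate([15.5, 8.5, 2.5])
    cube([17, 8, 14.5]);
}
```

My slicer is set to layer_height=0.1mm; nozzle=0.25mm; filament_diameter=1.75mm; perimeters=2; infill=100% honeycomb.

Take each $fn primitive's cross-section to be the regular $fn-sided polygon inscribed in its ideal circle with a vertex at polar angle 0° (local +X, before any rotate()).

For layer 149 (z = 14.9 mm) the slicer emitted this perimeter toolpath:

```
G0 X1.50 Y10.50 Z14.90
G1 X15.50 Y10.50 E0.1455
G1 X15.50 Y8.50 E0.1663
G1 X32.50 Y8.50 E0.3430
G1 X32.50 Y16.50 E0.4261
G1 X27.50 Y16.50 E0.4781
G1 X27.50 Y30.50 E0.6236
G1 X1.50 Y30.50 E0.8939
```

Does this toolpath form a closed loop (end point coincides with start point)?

Start point (G0): (1.50, 10.50). End point (last G1): the path does not return to the start — open.

no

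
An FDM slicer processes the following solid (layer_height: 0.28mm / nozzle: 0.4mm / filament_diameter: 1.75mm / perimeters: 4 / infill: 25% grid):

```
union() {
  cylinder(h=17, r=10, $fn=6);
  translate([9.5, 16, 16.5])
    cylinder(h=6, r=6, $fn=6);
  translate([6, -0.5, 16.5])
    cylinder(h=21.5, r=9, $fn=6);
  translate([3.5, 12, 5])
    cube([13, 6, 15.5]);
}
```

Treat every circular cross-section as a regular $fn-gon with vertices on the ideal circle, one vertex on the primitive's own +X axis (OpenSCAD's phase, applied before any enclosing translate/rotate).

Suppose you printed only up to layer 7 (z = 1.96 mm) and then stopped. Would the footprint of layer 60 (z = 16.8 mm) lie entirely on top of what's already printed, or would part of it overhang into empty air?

Compare the two slices. At z = 1.96: the r=10 cylinder gives a regular 6-gon of circumradius 10 (constant along its height) (area = (6/2)·10.000²·sin(360°/6) = 259.81 mm²); the cylinder at (9.5, 16) does not reach this height (z outside [16.5, 22.5]); the cylinder at (6, -0.5) does not reach this height (z outside [16.5, 38]); the cube at (3.5, 12) does not reach this height (z outside [5, 20.5]); Taking the union: only the r=10 cylinder is present, so the union is just that shape — area = 259.81 mm². At z = 16.8: the r=10 cylinder gives a regular 6-gon of circumradius 10 (constant along its height) (area = (6/2)·10.000²·sin(360°/6) = 259.81 mm²); the r=6 cylinder at (9.5, 16) gives a regular 6-gon of circumradius 6 (constant along its height) (area = (6/2)·6.000²·sin(360°/6) = 93.53 mm²); the cylinder at (6, -0.5): section is a regular 6-gon, circumradius r=9 (area = (6/2)·9.000²·sin(360°/6) = 210.44 mm²); the cube at (3.5, 12) is present — its section is the full 13×6 rectangle (area 78.00 mm²); Taking the union: the regions partially overlap — summed areas 641.78 mm² minus the doubly-counted overlap 192.81 mm² gives 448.97 mm² — area = 448.97 mm². Checking containment: at z = 16.8 the cross-section extends beyond the z = 1.96 cross-section by about 189.16 mm².

part overhangs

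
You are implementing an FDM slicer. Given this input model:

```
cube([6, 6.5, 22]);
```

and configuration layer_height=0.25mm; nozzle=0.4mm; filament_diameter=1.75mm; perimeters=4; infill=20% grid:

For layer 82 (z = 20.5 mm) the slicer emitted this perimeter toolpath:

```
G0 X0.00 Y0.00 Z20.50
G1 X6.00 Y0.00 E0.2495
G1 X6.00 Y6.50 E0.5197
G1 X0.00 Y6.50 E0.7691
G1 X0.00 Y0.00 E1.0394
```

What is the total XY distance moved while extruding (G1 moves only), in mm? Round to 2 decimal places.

Sum the Euclidean lengths of each G1 segment: total = 25.00 mm.

25.00 mm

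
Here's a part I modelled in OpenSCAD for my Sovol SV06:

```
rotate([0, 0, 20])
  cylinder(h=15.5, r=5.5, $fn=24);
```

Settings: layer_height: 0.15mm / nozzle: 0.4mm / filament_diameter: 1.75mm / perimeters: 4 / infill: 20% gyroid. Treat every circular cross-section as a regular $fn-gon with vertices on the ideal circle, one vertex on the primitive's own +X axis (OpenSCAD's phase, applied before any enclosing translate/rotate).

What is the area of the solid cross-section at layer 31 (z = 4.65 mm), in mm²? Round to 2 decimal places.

At z = 4.65 mm: the r=5.5 cylinder contributes a regular 24-gon of circumradius 5.5 (area = (24/2)·5.500²·sin(360°/24) = 93.95 mm²); (whole slice rotated 20° about Z — lengths, areas and connectivity unchanged). Overall, the cross-section is a single solid region. Net area = 93.95 mm².

93.95 mm²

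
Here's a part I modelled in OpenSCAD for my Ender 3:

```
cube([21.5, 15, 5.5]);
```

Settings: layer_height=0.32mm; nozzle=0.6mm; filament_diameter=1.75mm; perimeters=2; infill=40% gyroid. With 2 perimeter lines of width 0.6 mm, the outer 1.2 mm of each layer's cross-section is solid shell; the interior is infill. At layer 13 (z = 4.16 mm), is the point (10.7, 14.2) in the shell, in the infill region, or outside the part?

shell

At z = 4.16 mm: the 21.5×15 cube contributes its full rectangle. Overall, the cross-section is a single solid region. The nearest boundary edge runs (21.50, 15.00)→(0.00, 15.00); distance from the point to it = 0.80 mm. The point is inside the cross-section, 0.80 mm from the nearest boundary — within the 1.2 mm shell band (2 × 0.6).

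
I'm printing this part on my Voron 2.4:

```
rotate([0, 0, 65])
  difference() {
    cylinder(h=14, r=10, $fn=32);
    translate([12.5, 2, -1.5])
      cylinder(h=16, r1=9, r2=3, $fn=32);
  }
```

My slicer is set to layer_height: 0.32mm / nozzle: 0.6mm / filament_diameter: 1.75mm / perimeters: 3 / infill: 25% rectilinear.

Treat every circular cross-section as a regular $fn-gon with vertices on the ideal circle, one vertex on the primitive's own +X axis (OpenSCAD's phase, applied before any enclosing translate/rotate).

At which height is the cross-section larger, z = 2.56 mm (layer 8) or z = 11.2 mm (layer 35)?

layer 35 (z = 11.2 mm)

Layer 8 (z = 2.56): the r=10 cylinder contributes a regular 32-gon of circumradius 10 (area = (32/2)·10.000²·sin(360°/32) = 312.14 mm²); the cone at (12.5, 2): at t=0.254 of its height the radius interpolates to r₁+(r₂−r₁)t = 7.478, giving a regular 32-gon of that circumradius (area = (32/2)·7.478²·sin(360°/32) = 174.53 mm²); Taking the first minus the rest: starting from the r=10 cylinder (312.14 mm²), the cone at (12.5, 2) partially overlaps it — only the 38.58 mm² overlap (of its 174.53 mm²) is removed, clipping the outline — area = 273.56 mm²; (whole slice rotated 65° about Z — lengths, areas and connectivity unchanged). So its area = 273.56 mm². Layer 35 (z = 11.2): the cylinder: section is a regular 32-gon, circumradius r=10 (area = (32/2)·10.000²·sin(360°/32) = 312.14 mm²); the cone at (12.5, 2): at t=0.794 of its height the radius interpolates to r₁+(r₂−r₁)t = 4.238, giving a regular 32-gon of that circumradius (area = (32/2)·4.238²·sin(360°/32) = 56.05 mm²); Taking the first minus the rest: starting from the r=10 cylinder (312.14 mm²), the cone at (12.5, 2) partially overlaps it — only the 5.97 mm² overlap (of its 56.05 mm²) is removed, clipping the outline — area = 306.17 mm²; (whole slice rotated 65° about Z — lengths, areas and connectivity unchanged). So its area = 306.17 mm². Layer 35 is larger (306.17 vs 273.56 mm²).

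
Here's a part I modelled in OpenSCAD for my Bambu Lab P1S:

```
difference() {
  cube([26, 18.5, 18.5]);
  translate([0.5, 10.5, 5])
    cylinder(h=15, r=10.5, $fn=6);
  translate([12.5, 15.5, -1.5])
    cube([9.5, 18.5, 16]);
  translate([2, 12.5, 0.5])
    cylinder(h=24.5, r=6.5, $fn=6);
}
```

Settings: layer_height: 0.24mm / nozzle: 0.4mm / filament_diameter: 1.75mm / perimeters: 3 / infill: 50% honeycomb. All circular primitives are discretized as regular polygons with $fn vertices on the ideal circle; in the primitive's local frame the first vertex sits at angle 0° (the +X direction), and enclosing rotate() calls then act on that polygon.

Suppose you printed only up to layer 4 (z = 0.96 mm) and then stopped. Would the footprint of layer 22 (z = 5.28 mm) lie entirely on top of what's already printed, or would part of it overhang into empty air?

entirely on top

Compare the two slices. At z = 0.96: the cube (footprint 26×18.5) is included at this height (area 481.00 mm²); the cylinder at (0.5, 10.5) is absent (z outside [5, 20]); the cube at (12.5, 15.5) is present — its section is the full 9.5×18.5 rectangle (area 175.75 mm²); the cylinder at (2, 12.5): section is a regular 6-gon, circumradius r=6.5 (area = (6/2)·6.500²·sin(360°/6) = 109.77 mm²); Subtracting the remaining from the first: starting from the 26×18.5 cube (481.00 mm²), the 9.5×18.5 cube at (12.5, 15.5) partially overlaps it — only the 28.50 mm² overlap (of its 175.75 mm²) is removed, clipping the outline; the r=6.5 cylinder at (2, 12.5) partially overlaps it — only the 77.40 mm² overlap (of its 109.77 mm²) is removed, clipping the outline — area = 375.10 mm². At z = 5.28: the cube is present — its section is the full 26×18.5 rectangle (area 481.00 mm²); the cylinder at (0.5, 10.5): section is a regular 6-gon, circumradius r=10.5 (area = (6/2)·10.500²·sin(360°/6) = 286.44 mm²); the 9.5×18.5 cube at (12.5, 15.5) contributes its full rectangle (area 175.75 mm²); the r=6.5 cylinder at (2, 12.5) gives a regular 6-gon of circumradius 6.5 (constant along its height) (area = (6/2)·6.500²·sin(360°/6) = 109.77 mm²); Taking the first minus the rest: starting from the 26×18.5 cube (481.00 mm²), the r=10.5 cylinder at (0.5, 10.5) partially overlaps it — only the 145.68 mm² overlap (of its 286.44 mm²) is removed, clipping the outline; the 9.5×18.5 cube at (12.5, 15.5) partially overlaps it — only the 28.50 mm² overlap (of its 175.75 mm²) is removed, clipping the outline; the r=6.5 cylinder at (2, 12.5) misses the remaining region (no effect) — area = 306.82 mm². Checking containment: the cross-section at z = 5.28 is a subset of the cross-section at z = 0.96.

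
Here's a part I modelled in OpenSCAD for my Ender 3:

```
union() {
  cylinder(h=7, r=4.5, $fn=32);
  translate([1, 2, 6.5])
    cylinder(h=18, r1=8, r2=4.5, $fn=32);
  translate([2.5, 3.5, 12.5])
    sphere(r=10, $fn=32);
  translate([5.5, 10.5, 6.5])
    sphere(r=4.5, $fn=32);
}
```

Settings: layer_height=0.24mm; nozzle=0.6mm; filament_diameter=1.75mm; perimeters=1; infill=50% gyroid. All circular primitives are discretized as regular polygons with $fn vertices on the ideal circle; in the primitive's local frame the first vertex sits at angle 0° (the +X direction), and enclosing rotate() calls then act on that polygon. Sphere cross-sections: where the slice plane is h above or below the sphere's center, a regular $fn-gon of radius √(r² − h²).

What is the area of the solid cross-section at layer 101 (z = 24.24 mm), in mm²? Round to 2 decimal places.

64.64 mm²

At z = 24.24 mm: the cylinder is absent (z outside [0, 7]); the cone at (1, 2): at t=0.986 of its height the radius interpolates to r₁+(r₂−r₁)t = 4.551, giving a regular 32-gon of that circumradius (area = (32/2)·4.551²·sin(360°/32) = 64.64 mm²); the sphere at (2.5, 3.5) does not reach this height (|z−center|=11.740 > r=10); the sphere at (5.5, 10.5) is not intersected at this z (|z−center|=17.740 > r=4.5); Taking the union: only the cone at (1, 2) is present, so the union is just that shape — area = 64.64 mm². Overall, the cross-section is a single solid region. Net area = 64.64 mm².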